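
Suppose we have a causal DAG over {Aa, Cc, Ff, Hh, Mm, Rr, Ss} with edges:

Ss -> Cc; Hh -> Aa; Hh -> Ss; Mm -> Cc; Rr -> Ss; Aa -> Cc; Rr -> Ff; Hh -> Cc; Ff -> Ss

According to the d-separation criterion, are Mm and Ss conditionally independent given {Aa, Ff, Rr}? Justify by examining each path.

3 paths connect Mm and Ss; each must be blocked for d-separation to hold:
Path 1: Mm → Cc ← Hh → Ss
  Cc is a collider here and neither Cc nor any of its descendants is conditioned on, so the collider stays closed — the path is blocked at Cc.
Path 2: Mm → Cc ← Aa ← Hh → Ss
  Cc is a collider here and neither Cc nor any of its descendants is conditioned on, so the collider stays closed — the path is blocked at Cc.
Path 3: Mm → Cc ← Ss
  Cc is a collider here and neither Cc nor any of its descendants is conditioned on, so the collider stays closed — the path is blocked at Cc.
All paths are blocked; Mm ⊥ Ss | {Aa, Ff, Rr} holds.

Yes — Mm and Ss are d-separated given {Aa, Ff, Rr}.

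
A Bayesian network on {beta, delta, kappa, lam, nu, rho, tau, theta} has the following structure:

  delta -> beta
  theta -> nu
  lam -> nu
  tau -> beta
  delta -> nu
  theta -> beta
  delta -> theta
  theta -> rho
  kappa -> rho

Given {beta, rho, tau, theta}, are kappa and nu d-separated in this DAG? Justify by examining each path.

3 paths connect kappa and nu; each must be blocked for d-separation to hold:
  1. kappa → rho ← theta → nu — rho:collider[open]; theta:fork[blocks] ⇒ blocked
  2. kappa → rho ← theta ← delta → nu — rho:collider[open]; theta:chain[blocks]; delta:fork[open] ⇒ blocked
  3. kappa → rho ← theta → beta ← delta → nu — rho:collider[open]; theta:fork[blocks]; beta:collider[open]; delta:fork[open] ⇒ blocked
All paths are blocked; kappa ⊥ nu | {beta, rho, tau, theta} holds.

Yes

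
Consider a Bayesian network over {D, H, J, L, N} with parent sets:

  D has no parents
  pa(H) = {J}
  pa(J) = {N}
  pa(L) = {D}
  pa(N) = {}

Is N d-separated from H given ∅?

No

The only undirected path from N to H is:
  1. N → J → H — J:chain[open] ⇒ active
Because an active path exists, N and H are not d-separated.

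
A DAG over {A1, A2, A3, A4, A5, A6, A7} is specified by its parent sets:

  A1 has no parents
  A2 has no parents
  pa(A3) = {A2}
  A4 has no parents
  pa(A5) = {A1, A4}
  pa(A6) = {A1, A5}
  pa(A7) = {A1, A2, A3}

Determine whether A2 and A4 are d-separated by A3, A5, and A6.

Yes

4 paths connect A2 and A4; each must be blocked for d-separation to hold:
Path 1: A2 → A3 → A7 ← A1 → A6 ← A5 ← A4
  A3 is a chain here and A3 is conditioned on, so the path is blocked at A3.
Path 2: A2 → A3 → A7 ← A1 → A5 ← A4
  A3 is a chain here and A3 is conditioned on, so the path is blocked at A3.
Path 3: A2 → A7 ← A1 → A6 ← A5 ← A4
  A7 is a collider here and neither A7 nor any of its descendants is conditioned on, so the collider stays closed — the path is blocked at A7.
Path 4: A2 → A7 ← A1 → A5 ← A4
  A7 is a collider here and neither A7 nor any of its descendants is conditioned on, so the collider stays closed — the path is blocked at A7.
All paths are blocked; A2 ⊥ A4 | {A3, A5, A6} holds.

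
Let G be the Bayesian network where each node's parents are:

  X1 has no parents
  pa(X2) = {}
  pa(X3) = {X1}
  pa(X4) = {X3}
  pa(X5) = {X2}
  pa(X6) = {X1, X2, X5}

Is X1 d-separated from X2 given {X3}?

Yes

Enumerating the 2 paths from X1 to X2 and testing each for blocking by {X3}:
Path 1: X1 → X6 ← X5 ← X2
  X6 is a collider here and neither X6 nor any of its descendants is conditioned on, so the collider stays closed — the path is blocked at X6.
Path 2: X1 → X6 ← X2
  X6 is a collider here and neither X6 nor any of its descendants is conditioned on, so the collider stays closed — the path is blocked at X6.
Every path is blocked, so X1 and X2 are d-separated given {X3}.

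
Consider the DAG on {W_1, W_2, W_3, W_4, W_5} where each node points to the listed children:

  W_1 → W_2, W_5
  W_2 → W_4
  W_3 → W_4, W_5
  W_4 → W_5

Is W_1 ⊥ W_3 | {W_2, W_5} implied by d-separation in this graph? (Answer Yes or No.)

Enumerating the 4 paths from W_1 to W_3 and testing each for blocking by {W_2, W_5}:
Path 1: W_1 → W_2 → W_4 ← W_3
  W_2 is a chain here and W_2 is conditioned on, so the path is blocked at W_2.
Path 2: W_1 → W_2 → W_4 → W_5 ← W_3
  W_2 is a chain here and W_2 is conditioned on, so the path is blocked at W_2.
Path 3: W_1 → W_5 ← W_4 ← W_3
  W_5 is a collider and W_5 is conditioned on, which opens it; W_4 is a chain and W_4 is not conditioned on — no node blocks this path, so it is active.
Path 4: W_1 → W_5 ← W_3
  W_5 is a collider and W_5 is conditioned on, which opens it — no node blocks this path, so it is active.
At least one path is unblocked, so d-separation fails.

No — W_1 and W_3 are not d-separated given {W_2, W_5}.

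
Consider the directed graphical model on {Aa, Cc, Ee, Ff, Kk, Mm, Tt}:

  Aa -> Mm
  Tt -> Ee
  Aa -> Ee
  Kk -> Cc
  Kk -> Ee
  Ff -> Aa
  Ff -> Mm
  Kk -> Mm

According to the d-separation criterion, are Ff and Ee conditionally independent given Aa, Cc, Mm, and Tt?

We examine all 4 paths between Ff and Ee:
Path 1: Ff → Mm ← Aa → Ee
  Aa is a fork here and Aa is conditioned on, so the path is blocked at Aa.
Path 2: Ff → Mm ← Kk → Ee
  Mm is a collider and Mm is conditioned on, which opens it; Kk is a fork and Kk is not conditioned on — no node blocks this path, so it is active.
Path 3: Ff → Aa → Mm ← Kk → Ee
  Aa is a chain here and Aa is conditioned on, so the path is blocked at Aa.
Path 4: Ff → Aa → Ee
  Aa is a chain here and Aa is conditioned on, so the path is blocked at Aa.
Because an active path exists, Ff and Ee are not d-separated.

No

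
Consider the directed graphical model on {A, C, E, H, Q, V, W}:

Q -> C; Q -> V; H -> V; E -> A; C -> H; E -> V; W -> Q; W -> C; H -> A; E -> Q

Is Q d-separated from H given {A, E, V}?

6 paths connect Q and H; each must be blocked for d-separation to hold:
Path 1: Q → C → H
  C is a chain and C is not conditioned on — no node blocks this path, so it is active.
Path 2: Q → V ← H
  V is a collider and V is conditioned on, which opens it — no node blocks this path, so it is active.
Path 3: Q → V ← E → A ← H
  E is a fork here and E is conditioned on, so the path is blocked at E.
Path 4: Q ← E → V ← H
  E is a fork here and E is conditioned on, so the path is blocked at E.
Path 5: Q ← E → A ← H
  E is a fork here and E is conditioned on, so the path is blocked at E.
Path 6: Q ← W → C → H
  W is a fork and W is not conditioned on; C is a chain and C is not conditioned on — no node blocks this path, so it is active.
Since the path Q → C → H is active, Q and H are not d-separated given {A, E, V}.

No — Q and H are not d-separated given {A, E, V}.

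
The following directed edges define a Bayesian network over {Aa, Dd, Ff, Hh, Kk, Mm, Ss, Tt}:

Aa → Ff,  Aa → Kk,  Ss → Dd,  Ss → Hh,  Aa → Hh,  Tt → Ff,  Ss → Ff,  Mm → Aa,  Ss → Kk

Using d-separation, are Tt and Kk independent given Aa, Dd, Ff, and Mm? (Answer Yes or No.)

No

Enumerating the 4 paths from Tt to Kk and testing each for blocking by {Aa, Dd, Ff, Mm}:
  1. Tt → Ff ← Aa → Hh ← Ss → Kk — Ff:collider[open]; Aa:fork[blocks]; Hh:collider[blocks]; Ss:fork[open] ⇒ blocked
  2. Tt → Ff ← Aa → Kk — Ff:collider[open]; Aa:fork[blocks] ⇒ blocked
  3. Tt → Ff ← Ss → Hh ← Aa → Kk — Ff:collider[open]; Ss:fork[open]; Hh:collider[blocks]; Aa:fork[blocks] ⇒ blocked
  4. Tt → Ff ← Ss → Kk — Ff:collider[open]; Ss:fork[open] ⇒ active
At least one path is unblocked, so d-separation fails.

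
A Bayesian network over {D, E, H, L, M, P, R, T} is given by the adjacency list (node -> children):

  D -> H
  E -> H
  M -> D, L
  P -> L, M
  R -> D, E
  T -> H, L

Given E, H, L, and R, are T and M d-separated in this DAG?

We examine all 4 paths between T and M:
  1. T → H ← D ← M — H:collider[open]; D:chain[open] ⇒ active
  2. T → H ← E ← R → D ← M — H:collider[open]; E:chain[blocks]; R:fork[blocks]; D:collider[open] ⇒ blocked
  3. T → L ← P → M — L:collider[open]; P:fork[open] ⇒ active
  4. T → L ← M — L:collider[open] ⇒ active
Because an active path exists, T and M are not d-separated.

No — T and M are not d-separated given {E, H, L, R}.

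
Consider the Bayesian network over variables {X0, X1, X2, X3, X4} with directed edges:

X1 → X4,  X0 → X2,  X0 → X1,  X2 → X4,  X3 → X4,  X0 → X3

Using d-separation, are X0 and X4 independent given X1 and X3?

No

3 paths connect X0 and X4; each must be blocked for d-separation to hold:
Path 1: X0 → X2 → X4
  X2 is a chain and X2 is not conditioned on — no node blocks this path, so it is active.
Path 2: X0 → X3 → X4
  X3 is a chain here and X3 is conditioned on, so the path is blocked at X3.
Path 3: X0 → X1 → X4
  X1 is a chain here and X1 is conditioned on, so the path is blocked at X1.
Because an active path exists, X0 and X4 are not d-separated.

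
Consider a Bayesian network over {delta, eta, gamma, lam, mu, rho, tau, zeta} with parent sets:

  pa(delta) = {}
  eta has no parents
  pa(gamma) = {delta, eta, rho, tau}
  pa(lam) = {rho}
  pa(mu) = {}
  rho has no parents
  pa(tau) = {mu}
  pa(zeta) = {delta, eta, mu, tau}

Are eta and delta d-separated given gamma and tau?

We examine all 6 paths between eta and delta:
Path 1: eta → zeta ← mu → tau → gamma ← delta
  zeta is a collider here and neither zeta nor any of its descendants is conditioned on, so the collider stays closed — the path is blocked at zeta.
Path 2: eta → zeta ← delta
  zeta is a collider here and neither zeta nor any of its descendants is conditioned on, so the collider stays closed — the path is blocked at zeta.
Path 3: eta → zeta ← tau → gamma ← delta
  zeta is a collider here and neither zeta nor any of its descendants is conditioned on, so the collider stays closed — the path is blocked at zeta.
Path 4: eta → gamma ← delta
  gamma is a collider and gamma is conditioned on, which opens it — no node blocks this path, so it is active.
Path 5: eta → gamma ← tau ← mu → zeta ← delta
  tau is a chain here and tau is conditioned on, so the path is blocked at tau.
Path 6: eta → gamma ← tau → zeta ← delta
  tau is a fork here and tau is conditioned on, so the path is blocked at tau.
Since the path eta → gamma ← delta is active, eta and delta are not d-separated given {gamma, tau}.

No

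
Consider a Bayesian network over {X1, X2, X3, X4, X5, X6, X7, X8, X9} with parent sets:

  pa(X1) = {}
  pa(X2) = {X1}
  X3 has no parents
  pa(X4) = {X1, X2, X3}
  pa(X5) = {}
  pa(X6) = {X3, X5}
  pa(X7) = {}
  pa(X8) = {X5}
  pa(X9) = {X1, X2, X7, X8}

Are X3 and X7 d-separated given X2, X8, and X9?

Yes

There are 5 undirected paths between X3 and X7; checking each against the conditioning set {X2, X8, X9}:
Path 1: X3 → X4 ← X2 → X9 ← X7
  X4 is a collider here and neither X4 nor any of its descendants is conditioned on, so the collider stays closed — the path is blocked at X4.
Path 2: X3 → X4 ← X2 ← X1 → X9 ← X7
  X4 is a collider here and neither X4 nor any of its descendants is conditioned on, so the collider stays closed — the path is blocked at X4.
Path 3: X3 → X4 ← X1 → X2 → X9 ← X7
  X4 is a collider here and neither X4 nor any of its descendants is conditioned on, so the collider stays closed — the path is blocked at X4.
Path 4: X3 → X4 ← X1 → X9 ← X7
  X4 is a collider here and neither X4 nor any of its descendants is conditioned on, so the collider stays closed — the path is blocked at X4.
Path 5: X3 → X6 ← X5 → X8 → X9 ← X7
  X6 is a collider here and neither X6 nor any of its descendants is conditioned on, so the collider stays closed — the path is blocked at X6.
Since every path is blocked, d-separation holds.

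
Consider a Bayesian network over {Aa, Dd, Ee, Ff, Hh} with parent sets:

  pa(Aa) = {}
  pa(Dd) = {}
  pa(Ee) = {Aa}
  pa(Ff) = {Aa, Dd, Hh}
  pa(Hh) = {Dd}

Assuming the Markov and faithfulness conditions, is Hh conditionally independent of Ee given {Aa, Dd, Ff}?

Yes

We examine all 2 paths between Hh and Ee:
  1. Hh ← Dd → Ff ← Aa → Ee — Dd:fork[blocks]; Ff:collider[open]; Aa:fork[blocks] ⇒ blocked
  2. Hh → Ff ← Aa → Ee — Ff:collider[open]; Aa:fork[blocks] ⇒ blocked
All paths are blocked; Hh ⊥ Ee | {Aa, Dd, Ff} holds.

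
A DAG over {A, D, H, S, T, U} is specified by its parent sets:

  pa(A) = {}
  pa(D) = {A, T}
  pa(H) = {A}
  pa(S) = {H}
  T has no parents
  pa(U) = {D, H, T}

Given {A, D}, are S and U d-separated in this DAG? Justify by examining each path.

No — S and U are not d-separated given {A, D}.

3 paths connect S and U; each must be blocked for d-separation to hold:
  1. S ← H ← A → D ← T → U — H:chain[open]; A:fork[blocks]; D:collider[open]; T:fork[open] ⇒ blocked
  2. S ← H ← A → D → U — H:chain[open]; A:fork[blocks]; D:chain[blocks] ⇒ blocked
  3. S ← H → U — H:fork[open] ⇒ active
Because an active path exists, S and U are not d-separated.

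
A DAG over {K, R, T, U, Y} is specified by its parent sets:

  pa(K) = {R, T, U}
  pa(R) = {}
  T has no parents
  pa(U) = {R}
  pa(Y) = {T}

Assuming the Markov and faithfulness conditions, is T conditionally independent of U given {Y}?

Yes — T and U are d-separated given {Y}.

2 paths connect T and U; each must be blocked for d-separation to hold:
  1. T → K ← U — K:collider[blocks] ⇒ blocked
  2. T → K ← R → U — K:collider[blocks]; R:fork[open] ⇒ blocked
All paths are blocked; T ⊥ U | {Y} holds.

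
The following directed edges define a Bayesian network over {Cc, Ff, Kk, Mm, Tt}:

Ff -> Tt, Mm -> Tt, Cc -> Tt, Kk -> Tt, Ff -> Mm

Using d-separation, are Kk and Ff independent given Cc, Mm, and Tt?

There are 2 undirected paths between Kk and Ff; checking each against the conditioning set {Cc, Mm, Tt}:
Path 1: Kk → Tt ← Ff
  Tt is a collider and Tt is conditioned on, which opens it — no node blocks this path, so it is active.
Path 2: Kk → Tt ← Mm ← Ff
  Mm is a chain here and Mm is conditioned on, so the path is blocked at Mm.
Since the path Kk → Tt ← Ff is active, Kk and Ff are not d-separated given {Cc, Mm, Tt}.

No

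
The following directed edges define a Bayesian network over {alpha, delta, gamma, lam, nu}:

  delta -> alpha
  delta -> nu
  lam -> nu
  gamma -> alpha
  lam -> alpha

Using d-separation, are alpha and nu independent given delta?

2 paths connect alpha and nu; each must be blocked for d-separation to hold:
Path 1: alpha ← lam → nu
  lam is a fork and lam is not conditioned on — no node blocks this path, so it is active.
Path 2: alpha ← delta → nu
  delta is a fork here and delta is conditioned on, so the path is blocked at delta.
Because an active path exists, alpha and nu are not d-separated.

No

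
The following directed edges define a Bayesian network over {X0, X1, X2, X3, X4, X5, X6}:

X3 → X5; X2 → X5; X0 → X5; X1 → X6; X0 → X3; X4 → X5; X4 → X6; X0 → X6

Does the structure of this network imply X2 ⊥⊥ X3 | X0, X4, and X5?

Enumerating the 3 paths from X2 to X3 and testing each for blocking by {X0, X4, X5}:
Path 1: X2 → X5 ← X0 → X3
  X0 is a fork here and X0 is conditioned on, so the path is blocked at X0.
Path 2: X2 → X5 ← X3
  X5 is a collider and X5 is conditioned on, which opens it — no node blocks this path, so it is active.
Path 3: X2 → X5 ← X4 → X6 ← X0 → X3
  X4 is a fork here and X4 is conditioned on, so the path is blocked at X4.
Because an active path exists, X2 and X3 are not d-separated.

No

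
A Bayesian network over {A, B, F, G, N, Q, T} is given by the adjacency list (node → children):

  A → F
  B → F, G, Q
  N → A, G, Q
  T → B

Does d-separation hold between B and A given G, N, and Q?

Enumerating the 3 paths from B to A and testing each for blocking by {G, N, Q}:
Path 1: B → F ← A
  F is a collider here and neither F nor any of its descendants is conditioned on, so the collider stays closed — the path is blocked at F.
Path 2: B → Q ← N → A
  N is a fork here and N is conditioned on, so the path is blocked at N.
Path 3: B → G ← N → A
  N is a fork here and N is conditioned on, so the path is blocked at N.
Every path is blocked, so B and A are d-separated given {G, N, Q}.

Yes — B and A are d-separated given {G, N, Q}.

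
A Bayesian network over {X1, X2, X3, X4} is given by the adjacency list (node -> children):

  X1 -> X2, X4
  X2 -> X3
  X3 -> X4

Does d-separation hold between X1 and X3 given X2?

2 paths connect X1 and X3; each must be blocked for d-separation to hold:
Path 1: X1 → X2 → X3
  X2 is a chain here and X2 is conditioned on, so the path is blocked at X2.
Path 2: X1 → X4 ← X3
  X4 is a collider here and neither X4 nor any of its descendants is conditioned on, so the collider stays closed — the path is blocked at X4.
Every path is blocked, so X1 and X3 are d-separated given {X2}.

Yes — X1 and X3 are d-separated given {X2}.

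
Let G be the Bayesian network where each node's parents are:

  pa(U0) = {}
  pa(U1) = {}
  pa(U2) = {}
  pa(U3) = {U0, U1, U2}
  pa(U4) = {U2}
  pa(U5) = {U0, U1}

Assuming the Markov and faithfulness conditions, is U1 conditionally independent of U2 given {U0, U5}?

Enumerating the 2 paths from U1 to U2 and testing each for blocking by {U0, U5}:
Path 1: U1 → U3 ← U2
  U3 is a collider here and neither U3 nor any of its descendants is conditioned on, so the collider stays closed — the path is blocked at U3.
Path 2: U1 → U5 ← U0 → U3 ← U2
  U0 is a fork here and U0 is conditioned on, so the path is blocked at U0.
Every path is blocked, so U1 and U2 are d-separated given {U0, U5}.

Yes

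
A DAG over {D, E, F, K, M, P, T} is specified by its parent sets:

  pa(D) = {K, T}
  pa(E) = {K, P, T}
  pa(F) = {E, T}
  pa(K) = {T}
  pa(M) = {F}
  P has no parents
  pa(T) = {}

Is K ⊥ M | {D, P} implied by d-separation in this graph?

There are 6 undirected paths between K and M; checking each against the conditioning set {D, P}:
  1. K → E ← T → F → M — E:collider[blocks]; T:fork[open]; F:chain[open] ⇒ blocked
  2. K → E → F → M — E:chain[open]; F:chain[open] ⇒ active
  3. K ← T → E → F → M — T:fork[open]; E:chain[open]; F:chain[open] ⇒ active
  4. K ← T → F → M — T:fork[open]; F:chain[open] ⇒ active
  5. K → D ← T → E → F → M — D:collider[open]; T:fork[open]; E:chain[open]; F:chain[open] ⇒ active
  6. K → D ← T → F → M — D:collider[open]; T:fork[open]; F:chain[open] ⇒ active
At least one path is unblocked, so d-separation fails.

No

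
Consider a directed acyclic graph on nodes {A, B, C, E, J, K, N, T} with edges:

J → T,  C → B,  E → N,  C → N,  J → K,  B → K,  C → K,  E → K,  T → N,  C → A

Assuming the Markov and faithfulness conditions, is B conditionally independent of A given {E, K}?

We examine all 4 paths between B and A:
Path 1: B ← C → A
  C is a fork and C is not conditioned on — no node blocks this path, so it is active.
Path 2: B → K ← E → N ← C → A
  E is a fork here and E is conditioned on, so the path is blocked at E.
Path 3: B → K ← C → A
  K is a collider and K is conditioned on, which opens it; C is a fork and C is not conditioned on — no node blocks this path, so it is active.
Path 4: B → K ← J → T → N ← C → A
  N is a collider here and neither N nor any of its descendants is conditioned on, so the collider stays closed — the path is blocked at N.
Because an active path exists, B and A are not d-separated.

No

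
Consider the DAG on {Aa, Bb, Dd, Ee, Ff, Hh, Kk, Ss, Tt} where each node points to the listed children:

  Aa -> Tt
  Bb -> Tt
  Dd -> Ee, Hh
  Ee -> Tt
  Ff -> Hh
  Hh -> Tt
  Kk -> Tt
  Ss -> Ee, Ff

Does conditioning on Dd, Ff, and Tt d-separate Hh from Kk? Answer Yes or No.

No

Enumerating the 3 paths from Hh to Kk and testing each for blocking by {Dd, Ff, Tt}:
  1. Hh → Tt ← Kk — Tt:collider[open] ⇒ active
  2. Hh ← Dd → Ee → Tt ← Kk — Dd:fork[blocks]; Ee:chain[open]; Tt:collider[open] ⇒ blocked
  3. Hh ← Ff ← Ss → Ee → Tt ← Kk — Ff:chain[blocks]; Ss:fork[open]; Ee:chain[open]; Tt:collider[open] ⇒ blocked
Because an active path exists, Hh and Kk are not d-separated.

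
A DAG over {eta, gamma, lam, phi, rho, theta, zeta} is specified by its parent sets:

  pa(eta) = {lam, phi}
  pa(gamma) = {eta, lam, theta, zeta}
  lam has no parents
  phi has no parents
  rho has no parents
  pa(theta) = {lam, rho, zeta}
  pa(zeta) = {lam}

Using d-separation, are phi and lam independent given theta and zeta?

There are 6 undirected paths between phi and lam; checking each against the conditioning set {theta, zeta}:
Path 1: phi → eta ← lam
  eta is a collider here and neither eta nor any of its descendants is conditioned on, so the collider stays closed — the path is blocked at eta.
Path 2: phi → eta → gamma ← lam
  gamma is a collider here and neither gamma nor any of its descendants is conditioned on, so the collider stays closed — the path is blocked at gamma.
Path 3: phi → eta → gamma ← zeta ← lam
  gamma is a collider here and neither gamma nor any of its descendants is conditioned on, so the collider stays closed — the path is blocked at gamma.
Path 4: phi → eta → gamma ← zeta → theta ← lam
  gamma is a collider here and neither gamma nor any of its descendants is conditioned on, so the collider stays closed — the path is blocked at gamma.
Path 5: phi → eta → gamma ← theta ← lam
  gamma is a collider here and neither gamma nor any of its descendants is conditioned on, so the collider stays closed — the path is blocked at gamma.
Path 6: phi → eta → gamma ← theta ← zeta ← lam
  gamma is a collider here and neither gamma nor any of its descendants is conditioned on, so the collider stays closed — the path is blocked at gamma.
Every path is blocked, so phi and lam are d-separated given {theta, zeta}.

Yes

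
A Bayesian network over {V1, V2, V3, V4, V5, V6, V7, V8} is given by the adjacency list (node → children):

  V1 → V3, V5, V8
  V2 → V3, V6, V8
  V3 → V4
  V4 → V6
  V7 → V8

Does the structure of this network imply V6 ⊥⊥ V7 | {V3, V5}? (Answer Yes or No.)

4 paths connect V6 and V7; each must be blocked for d-separation to hold:
Path 1: V6 ← V2 → V3 ← V1 → V8 ← V7
  V8 is a collider here and neither V8 nor any of its descendants is conditioned on, so the collider stays closed — the path is blocked at V8.
Path 2: V6 ← V2 → V8 ← V7
  V8 is a collider here and neither V8 nor any of its descendants is conditioned on, so the collider stays closed — the path is blocked at V8.
Path 3: V6 ← V4 ← V3 ← V2 → V8 ← V7
  V3 is a chain here and V3 is conditioned on, so the path is blocked at V3.
Path 4: V6 ← V4 ← V3 ← V1 → V8 ← V7
  V3 is a chain here and V3 is conditioned on, so the path is blocked at V3.
Every path is blocked, so V6 and V7 are d-separated given {V3, V5}.

Yes — V6 and V7 are d-separated given {V3, V5}.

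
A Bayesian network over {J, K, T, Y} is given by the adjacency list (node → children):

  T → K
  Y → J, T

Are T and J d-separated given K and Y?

The only undirected path from T to J is:
Path 1: T ← Y → J
  Y is a fork here and Y is conditioned on, so the path is blocked at Y.
All paths are blocked; T ⊥ J | {K, Y} holds.

Yes — T and J are d-separated given {K, Y}.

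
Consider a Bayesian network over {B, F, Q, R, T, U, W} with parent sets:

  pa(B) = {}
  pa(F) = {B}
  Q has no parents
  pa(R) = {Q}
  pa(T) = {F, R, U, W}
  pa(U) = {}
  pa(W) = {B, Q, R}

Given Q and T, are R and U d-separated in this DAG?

No

We examine all 5 paths between R and U:
Path 1: R → W → T ← U
  W is a chain and W is not conditioned on; T is a collider and T is conditioned on, which opens it — no node blocks this path, so it is active.
Path 2: R → W ← B → F → T ← U
  W is a collider and its descendant T is conditioned on, which opens it; B is a fork and B is not conditioned on; F is a chain and F is not conditioned on; T is a collider and T is conditioned on, which opens it — no node blocks this path, so it is active.
Path 3: R ← Q → W → T ← U
  Q is a fork here and Q is conditioned on, so the path is blocked at Q.
Path 4: R ← Q → W ← B → F → T ← U
  Q is a fork here and Q is conditioned on, so the path is blocked at Q.
Path 5: R → T ← U
  T is a collider and T is conditioned on, which opens it — no node blocks this path, so it is active.
Since the path R → W → T ← U is active, R and U are not d-separated given {Q, T}.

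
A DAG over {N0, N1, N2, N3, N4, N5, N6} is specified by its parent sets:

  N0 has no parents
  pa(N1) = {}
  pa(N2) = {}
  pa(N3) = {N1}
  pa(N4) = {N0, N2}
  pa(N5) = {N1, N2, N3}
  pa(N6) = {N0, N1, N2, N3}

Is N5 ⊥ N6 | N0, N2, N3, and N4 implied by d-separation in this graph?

We examine all 6 paths between N5 and N6:
Path 1: N5 ← N2 → N6
  N2 is a fork here and N2 is conditioned on, so the path is blocked at N2.
Path 2: N5 ← N2 → N4 ← N0 → N6
  N2 is a fork here and N2 is conditioned on, so the path is blocked at N2.
Path 3: N5 ← N1 → N6
  N1 is a fork and N1 is not conditioned on — no node blocks this path, so it is active.
Path 4: N5 ← N1 → N3 → N6
  N3 is a chain here and N3 is conditioned on, so the path is blocked at N3.
Path 5: N5 ← N3 → N6
  N3 is a fork here and N3 is conditioned on, so the path is blocked at N3.
Path 6: N5 ← N3 ← N1 → N6
  N3 is a chain here and N3 is conditioned on, so the path is blocked at N3.
At least one path is unblocked, so d-separation fails.

No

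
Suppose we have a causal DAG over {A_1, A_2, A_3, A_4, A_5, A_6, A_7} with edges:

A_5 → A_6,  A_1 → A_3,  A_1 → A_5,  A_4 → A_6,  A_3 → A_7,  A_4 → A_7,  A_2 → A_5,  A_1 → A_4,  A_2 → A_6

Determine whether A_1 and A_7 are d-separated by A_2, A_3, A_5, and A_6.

No

There are 4 undirected paths between A_1 and A_7; checking each against the conditioning set {A_2, A_3, A_5, A_6}:
Path 1: A_1 → A_4 → A_7
  A_4 is a chain and A_4 is not conditioned on — no node blocks this path, so it is active.
Path 2: A_1 → A_3 → A_7
  A_3 is a chain here and A_3 is conditioned on, so the path is blocked at A_3.
Path 3: A_1 → A_5 ← A_2 → A_6 ← A_4 → A_7
  A_2 is a fork here and A_2 is conditioned on, so the path is blocked at A_2.
Path 4: A_1 → A_5 → A_6 ← A_4 → A_7
  A_5 is a chain here and A_5 is conditioned on, so the path is blocked at A_5.
Because an active path exists, A_1 and A_7 are not d-separated.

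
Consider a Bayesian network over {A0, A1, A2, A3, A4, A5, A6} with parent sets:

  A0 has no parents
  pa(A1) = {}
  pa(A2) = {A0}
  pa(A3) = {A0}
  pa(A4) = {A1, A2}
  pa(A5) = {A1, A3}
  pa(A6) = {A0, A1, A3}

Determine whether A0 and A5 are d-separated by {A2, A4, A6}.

No

We examine all 6 paths between A0 and A5:
Path 1: A0 → A3 → A5
  A3 is a chain and A3 is not conditioned on — no node blocks this path, so it is active.
Path 2: A0 → A3 → A6 ← A1 → A5
  A3 is a chain and A3 is not conditioned on; A6 is a collider and A6 is conditioned on, which opens it; A1 is a fork and A1 is not conditioned on — no node blocks this path, so it is active.
Path 3: A0 → A2 → A4 ← A1 → A5
  A2 is a chain here and A2 is conditioned on, so the path is blocked at A2.
Path 4: A0 → A2 → A4 ← A1 → A6 ← A3 → A5
  A2 is a chain here and A2 is conditioned on, so the path is blocked at A2.
Path 5: A0 → A6 ← A3 → A5
  A6 is a collider and A6 is conditioned on, which opens it; A3 is a fork and A3 is not conditioned on — no node blocks this path, so it is active.
Path 6: A0 → A6 ← A1 → A5
  A6 is a collider and A6 is conditioned on, which opens it; A1 is a fork and A1 is not conditioned on — no node blocks this path, so it is active.
At least one path is unblocked, so d-separation fails.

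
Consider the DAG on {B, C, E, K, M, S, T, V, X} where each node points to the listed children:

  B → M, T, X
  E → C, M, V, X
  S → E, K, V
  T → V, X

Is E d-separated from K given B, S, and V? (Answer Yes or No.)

Yes

There are 6 undirected paths between E and K; checking each against the conditioning set {B, S, V}:
Path 1: E → V ← S → K
  S is a fork here and S is conditioned on, so the path is blocked at S.
Path 2: E ← S → K
  S is a fork here and S is conditioned on, so the path is blocked at S.
Path 3: E → X ← B → T → V ← S → K
  X is a collider here and neither X nor any of its descendants is conditioned on, so the collider stays closed — the path is blocked at X.
Path 4: E → X ← T → V ← S → K
  X is a collider here and neither X nor any of its descendants is conditioned on, so the collider stays closed — the path is blocked at X.
Path 5: E → M ← B → T → V ← S → K
  M is a collider here and neither M nor any of its descendants is conditioned on, so the collider stays closed — the path is blocked at M.
Path 6: E → M ← B → X ← T → V ← S → K
  M is a collider here and neither M nor any of its descendants is conditioned on, so the collider stays closed — the path is blocked at M.
Every path is blocked, so E and K are d-separated given {B, S, V}.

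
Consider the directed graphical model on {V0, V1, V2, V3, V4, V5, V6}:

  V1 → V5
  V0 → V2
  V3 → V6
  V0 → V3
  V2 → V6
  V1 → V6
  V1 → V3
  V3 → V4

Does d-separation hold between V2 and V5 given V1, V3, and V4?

Enumerating the 4 paths from V2 to V5 and testing each for blocking by {V1, V3, V4}:
  1. V2 → V6 ← V3 ← V1 → V5 — V6:collider[blocks]; V3:chain[blocks]; V1:fork[blocks] ⇒ blocked
  2. V2 → V6 ← V1 → V5 — V6:collider[blocks]; V1:fork[blocks] ⇒ blocked
  3. V2 ← V0 → V3 → V6 ← V1 → V5 — V0:fork[open]; V3:chain[blocks]; V6:collider[blocks]; V1:fork[blocks] ⇒ blocked
  4. V2 ← V0 → V3 ← V1 → V5 — V0:fork[open]; V3:collider[open]; V1:fork[blocks] ⇒ blocked
Every path is blocked, so V2 and V5 are d-separated given {V1, V3, V4}.

Yes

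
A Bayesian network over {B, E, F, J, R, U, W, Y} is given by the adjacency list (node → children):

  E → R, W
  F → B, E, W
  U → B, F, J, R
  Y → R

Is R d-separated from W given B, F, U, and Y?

No

We examine all 6 paths between R and W:
  1. R ← E → W — E:fork[open] ⇒ active
  2. R ← E ← F → W — E:chain[open]; F:fork[blocks] ⇒ blocked
  3. R ← U → B ← F → E → W — U:fork[blocks]; B:collider[open]; F:fork[blocks]; E:chain[open] ⇒ blocked
  4. R ← U → B ← F → W — U:fork[blocks]; B:collider[open]; F:fork[blocks] ⇒ blocked
  5. R ← U → F → E → W — U:fork[blocks]; F:chain[blocks]; E:chain[open] ⇒ blocked
  6. R ← U → F → W — U:fork[blocks]; F:chain[blocks] ⇒ blocked
Since the path R ← E → W is active, R and W are not d-separated given {B, F, U, Y}.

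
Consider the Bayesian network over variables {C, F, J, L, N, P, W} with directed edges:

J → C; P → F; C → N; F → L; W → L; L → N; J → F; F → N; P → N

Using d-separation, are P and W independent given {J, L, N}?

We examine all 6 paths between P and W:
  1. P → F → L ← W — F:chain[open]; L:collider[open] ⇒ active
  2. P → F ← J → C → N ← L ← W — F:collider[open]; J:fork[blocks]; C:chain[open]; N:collider[open]; L:chain[blocks] ⇒ blocked
  3. P → F → N ← L ← W — F:chain[open]; N:collider[open]; L:chain[blocks] ⇒ blocked
  4. P → N ← F → L ← W — N:collider[open]; F:fork[open]; L:collider[open] ⇒ active
  5. P → N ← L ← W — N:collider[open]; L:chain[blocks] ⇒ blocked
  6. P → N ← C ← J → F → L ← W — N:collider[open]; C:chain[open]; J:fork[blocks]; F:chain[open]; L:collider[open] ⇒ blocked
Because an active path exists, P and W are not d-separated.

No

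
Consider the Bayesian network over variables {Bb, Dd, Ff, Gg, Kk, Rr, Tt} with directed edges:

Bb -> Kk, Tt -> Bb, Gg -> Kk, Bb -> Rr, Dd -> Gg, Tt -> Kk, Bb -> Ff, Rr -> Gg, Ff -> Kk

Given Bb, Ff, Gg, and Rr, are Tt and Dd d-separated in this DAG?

Yes

There are 6 undirected paths between Tt and Dd; checking each against the conditioning set {Bb, Ff, Gg, Rr}:
Path 1: Tt → Bb → Ff → Kk ← Gg ← Dd
  Bb is a chain here and Bb is conditioned on, so the path is blocked at Bb.
Path 2: Tt → Bb → Rr → Gg ← Dd
  Bb is a chain here and Bb is conditioned on, so the path is blocked at Bb.
Path 3: Tt → Bb → Kk ← Gg ← Dd
  Bb is a chain here and Bb is conditioned on, so the path is blocked at Bb.
Path 4: Tt → Kk ← Ff ← Bb → Rr → Gg ← Dd
  Kk is a collider here and neither Kk nor any of its descendants is conditioned on, so the collider stays closed — the path is blocked at Kk.
Path 5: Tt → Kk ← Gg ← Dd
  Kk is a collider here and neither Kk nor any of its descendants is conditioned on, so the collider stays closed — the path is blocked at Kk.
Path 6: Tt → Kk ← Bb → Rr → Gg ← Dd
  Kk is a collider here and neither Kk nor any of its descendants is conditioned on, so the collider stays closed — the path is blocked at Kk.
Since every path is blocked, d-separation holds.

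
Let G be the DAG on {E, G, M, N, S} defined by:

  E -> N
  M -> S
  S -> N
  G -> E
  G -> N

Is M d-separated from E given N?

No — M and E are not d-separated given {N}.

2 paths connect M and E; each must be blocked for d-separation to hold:
Path 1: M → S → N ← G → E
  S is a chain and S is not conditioned on; N is a collider and N is conditioned on, which opens it; G is a fork and G is not conditioned on — no node blocks this path, so it is active.
Path 2: M → S → N ← E
  S is a chain and S is not conditioned on; N is a collider and N is conditioned on, which opens it — no node blocks this path, so it is active.
Since the path M → S → N ← G → E is active, M and E are not d-separated given {N}.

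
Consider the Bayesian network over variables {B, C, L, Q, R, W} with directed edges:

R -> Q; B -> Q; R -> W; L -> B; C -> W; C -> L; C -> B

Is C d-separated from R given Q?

There are 3 undirected paths between C and R; checking each against the conditioning set {Q}:
  1. C → B → Q ← R — B:chain[open]; Q:collider[open] ⇒ active
  2. C → L → B → Q ← R — L:chain[open]; B:chain[open]; Q:collider[open] ⇒ active
  3. C → W ← R — W:collider[blocks] ⇒ blocked
At least one path is unblocked, so d-separation fails.

No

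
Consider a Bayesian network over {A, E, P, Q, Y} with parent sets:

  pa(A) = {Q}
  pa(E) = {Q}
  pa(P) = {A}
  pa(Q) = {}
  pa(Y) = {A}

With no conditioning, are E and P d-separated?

No

There is one path between E and P:
Path 1: E ← Q → A → P
  Q is a fork and Q is not conditioned on; A is a chain and A is not conditioned on — no node blocks this path, so it is active.
Because an active path exists, E and P are not d-separated.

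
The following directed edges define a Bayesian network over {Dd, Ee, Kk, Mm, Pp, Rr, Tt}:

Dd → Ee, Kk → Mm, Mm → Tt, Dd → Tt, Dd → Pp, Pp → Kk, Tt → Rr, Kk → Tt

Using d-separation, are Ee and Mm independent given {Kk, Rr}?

No — Ee and Mm are not d-separated given {Kk, Rr}.

Enumerating the 4 paths from Ee to Mm and testing each for blocking by {Kk, Rr}:
  1. Ee ← Dd → Pp → Kk → Tt ← Mm — Dd:fork[open]; Pp:chain[open]; Kk:chain[blocks]; Tt:collider[open] ⇒ blocked
  2. Ee ← Dd → Pp → Kk → Mm — Dd:fork[open]; Pp:chain[open]; Kk:chain[blocks] ⇒ blocked
  3. Ee ← Dd → Tt ← Kk → Mm — Dd:fork[open]; Tt:collider[open]; Kk:fork[blocks] ⇒ blocked
  4. Ee ← Dd → Tt ← Mm — Dd:fork[open]; Tt:collider[open] ⇒ active
Since the path Ee ← Dd → Tt ← Mm is active, Ee and Mm are not d-separated given {Kk, Rr}.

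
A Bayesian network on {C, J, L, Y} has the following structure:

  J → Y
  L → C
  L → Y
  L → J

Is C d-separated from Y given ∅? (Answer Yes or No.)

No

Enumerating the 2 paths from C to Y and testing each for blocking by ∅:
Path 1: C ← L → J → Y
  L is a fork and L is not conditioned on; J is a chain and J is not conditioned on — no node blocks this path, so it is active.
Path 2: C ← L → Y
  L is a fork and L is not conditioned on — no node blocks this path, so it is active.
Since the path C ← L → J → Y is active, C and Y are not d-separated given ∅.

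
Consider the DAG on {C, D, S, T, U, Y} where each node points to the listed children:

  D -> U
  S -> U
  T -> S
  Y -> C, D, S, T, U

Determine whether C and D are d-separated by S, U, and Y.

Yes — C and D are d-separated given {S, U, Y}.

We examine all 4 paths between C and D:
Path 1: C ← Y → S → U ← D
  Y is a fork here and Y is conditioned on, so the path is blocked at Y.
Path 2: C ← Y → U ← D
  Y is a fork here and Y is conditioned on, so the path is blocked at Y.
Path 3: C ← Y → D
  Y is a fork here and Y is conditioned on, so the path is blocked at Y.
Path 4: C ← Y → T → S → U ← D
  Y is a fork here and Y is conditioned on, so the path is blocked at Y.
Since every path is blocked, d-separation holds.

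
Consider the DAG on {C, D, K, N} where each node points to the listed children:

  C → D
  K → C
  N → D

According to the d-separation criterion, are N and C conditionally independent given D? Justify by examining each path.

Only one path connects N and C:
Path 1: N → D ← C
  D is a collider and D is conditioned on, which opens it — no node blocks this path, so it is active.
Since the path N → D ← C is active, N and C are not d-separated given {D}.

No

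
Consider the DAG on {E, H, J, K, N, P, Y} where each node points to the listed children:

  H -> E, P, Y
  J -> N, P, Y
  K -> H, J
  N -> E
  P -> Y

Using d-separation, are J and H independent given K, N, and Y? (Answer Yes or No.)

We examine all 6 paths between J and H:
Path 1: J → P → Y ← H
  P is a chain and P is not conditioned on; Y is a collider and Y is conditioned on, which opens it — no node blocks this path, so it is active.
Path 2: J → P ← H
  P is a collider and its descendant Y is conditioned on, which opens it — no node blocks this path, so it is active.
Path 3: J → Y ← P ← H
  Y is a collider and Y is conditioned on, which opens it; P is a chain and P is not conditioned on — no node blocks this path, so it is active.
Path 4: J → Y ← H
  Y is a collider and Y is conditioned on, which opens it — no node blocks this path, so it is active.
Path 5: J ← K → H
  K is a fork here and K is conditioned on, so the path is blocked at K.
Path 6: J → N → E ← H
  N is a chain here and N is conditioned on, so the path is blocked at N.
Since the path J → P → Y ← H is active, J and H are not d-separated given {K, N, Y}.

No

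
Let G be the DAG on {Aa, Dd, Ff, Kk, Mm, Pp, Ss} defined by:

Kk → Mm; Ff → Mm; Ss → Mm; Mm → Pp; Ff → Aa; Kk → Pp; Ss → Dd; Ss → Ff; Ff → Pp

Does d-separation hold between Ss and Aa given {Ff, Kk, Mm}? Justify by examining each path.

We examine all 4 paths between Ss and Aa:
Path 1: Ss → Ff → Aa
  Ff is a chain here and Ff is conditioned on, so the path is blocked at Ff.
Path 2: Ss → Mm ← Ff → Aa
  Ff is a fork here and Ff is conditioned on, so the path is blocked at Ff.
Path 3: Ss → Mm → Pp ← Ff → Aa
  Mm is a chain here and Mm is conditioned on, so the path is blocked at Mm.
Path 4: Ss → Mm ← Kk → Pp ← Ff → Aa
  Kk is a fork here and Kk is conditioned on, so the path is blocked at Kk.
All paths are blocked; Ss ⊥ Aa | {Ff, Kk, Mm} holds.

Yes — Ss and Aa are d-separated given {Ff, Kk, Mm}.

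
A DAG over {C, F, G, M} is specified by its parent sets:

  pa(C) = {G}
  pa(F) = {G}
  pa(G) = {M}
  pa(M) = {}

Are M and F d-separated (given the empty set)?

There is one path between M and F:
Path 1: M → G → F
  G is a chain and G is not conditioned on — no node blocks this path, so it is active.
Since the path M → G → F is active, M and F are not d-separated given ∅.

No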